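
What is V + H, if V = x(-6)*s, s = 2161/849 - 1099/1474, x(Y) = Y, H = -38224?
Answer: -7974670167/208571 ≈ -38235.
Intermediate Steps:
s = 2252263/1251426 (s = 2161*(1/849) - 1099*1/1474 = 2161/849 - 1099/1474 = 2252263/1251426 ≈ 1.7998)
V = -2252263/208571 (V = -6*2252263/1251426 = -2252263/208571 ≈ -10.799)
V + H = -2252263/208571 - 38224 = -7974670167/208571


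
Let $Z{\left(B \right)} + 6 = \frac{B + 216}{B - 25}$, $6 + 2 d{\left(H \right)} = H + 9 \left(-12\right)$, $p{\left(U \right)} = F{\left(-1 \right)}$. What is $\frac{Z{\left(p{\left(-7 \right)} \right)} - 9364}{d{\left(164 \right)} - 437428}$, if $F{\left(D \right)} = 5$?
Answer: $\frac{187621}{8748060} \approx 0.021447$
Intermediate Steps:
$p{\left(U \right)} = 5$
$d{\left(H \right)} = -57 + \frac{H}{2}$ ($d{\left(H \right)} = -3 + \frac{H + 9 \left(-12\right)}{2} = -3 + \frac{H - 108}{2} = -3 + \frac{-108 + H}{2} = -3 + \left(-54 + \frac{H}{2}\right) = -57 + \frac{H}{2}$)
$Z{\left(B \right)} = -6 + \frac{216 + B}{-25 + B}$ ($Z{\left(B \right)} = -6 + \frac{B + 216}{B - 25} = -6 + \frac{216 + B}{-25 + B}$)
$\frac{Z{\left(p{\left(-7 \right)} \right)} - 9364}{d{\left(164 \right)} - 437428} = \frac{\frac{366 - 25}{-25 + 5} - 9364}{\left(-57 + \frac{1}{2} \cdot 164\right) - 437428} = \frac{\frac{366 - 25}{-20} - 9364}{\left(-57 + 82\right) - 437428} = \frac{\left(- \frac{1}{20}\right) 341 - 9364}{25 - 437428} = \frac{- \frac{341}{20} - 9364}{-437403} = \left(- \frac{187621}{20}\right) \left(- \frac{1}{437403}\right) = \frac{187621}{8748060}$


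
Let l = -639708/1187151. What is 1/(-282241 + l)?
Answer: -395717/111687775033 ≈ -3.5431e-6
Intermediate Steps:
l = -213236/395717 (l = -639708*1/1187151 = -213236/395717 ≈ -0.53886)
1/(-282241 + l) = 1/(-282241 - 213236/395717) = 1/(-111687775033/395717) = -395717/111687775033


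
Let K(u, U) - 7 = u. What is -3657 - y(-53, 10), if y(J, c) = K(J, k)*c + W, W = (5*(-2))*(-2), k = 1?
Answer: -3217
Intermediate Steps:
K(u, U) = 7 + u
W = 20 (W = -10*(-2) = 20)
y(J, c) = 20 + c*(7 + J) (y(J, c) = (7 + J)*c + 20 = c*(7 + J) + 20 = 20 + c*(7 + J))
-3657 - y(-53, 10) = -3657 - (20 + 10*(7 - 53)) = -3657 - (20 + 10*(-46)) = -3657 - (20 - 460) = -3657 - 1*(-440) = -3657 + 440 = -3217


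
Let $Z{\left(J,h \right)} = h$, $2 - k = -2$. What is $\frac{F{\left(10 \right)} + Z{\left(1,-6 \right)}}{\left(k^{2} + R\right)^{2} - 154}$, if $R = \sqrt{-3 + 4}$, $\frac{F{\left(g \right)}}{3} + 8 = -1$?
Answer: $- \frac{11}{45} \approx -0.24444$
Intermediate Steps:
$k = 4$ ($k = 2 - -2 = 2 + 2 = 4$)
$F{\left(g \right)} = -27$ ($F{\left(g \right)} = -24 + 3 \left(-1\right) = -24 - 3 = -27$)
$R = 1$ ($R = \sqrt{1} = 1$)
$\frac{F{\left(10 \right)} + Z{\left(1,-6 \right)}}{\left(k^{2} + R\right)^{2} - 154} = \frac{-27 - 6}{\left(4^{2} + 1\right)^{2} - 154} = - \frac{33}{\left(16 + 1\right)^{2} - 154} = - \frac{33}{17^{2} - 154} = - \frac{33}{289 - 154} = - \frac{33}{135} = \left(-33\right) \frac{1}{135} = - \frac{11}{45}$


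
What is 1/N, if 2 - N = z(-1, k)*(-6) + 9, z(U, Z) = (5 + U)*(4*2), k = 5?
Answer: 1/185 ≈ 0.0054054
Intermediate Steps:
z(U, Z) = 40 + 8*U (z(U, Z) = (5 + U)*8 = 40 + 8*U)
N = 185 (N = 2 - ((40 + 8*(-1))*(-6) + 9) = 2 - ((40 - 8)*(-6) + 9) = 2 - (32*(-6) + 9) = 2 - (-192 + 9) = 2 - 1*(-183) = 2 + 183 = 185)
1/N = 1/185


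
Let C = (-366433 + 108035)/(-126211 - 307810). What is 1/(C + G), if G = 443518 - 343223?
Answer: 62003/6218627799 ≈ 9.9705e-6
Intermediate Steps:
G = 100295
C = 36914/62003 (C = -258398/(-434021) = -258398*(-1/434021) = 36914/62003 ≈ 0.59536)
1/(C + G) = 1/(36914/62003 + 100295) = 1/(6218627799/62003) = 62003/6218627799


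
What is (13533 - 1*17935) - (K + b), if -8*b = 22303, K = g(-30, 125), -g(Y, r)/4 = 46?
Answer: -11441/8 ≈ -1430.1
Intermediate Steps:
g(Y, r) = -184 (g(Y, r) = -4*46 = -184)
K = -184
b = -22303/8 (b = -1/8*22303 = -22303/8 ≈ -2787.9)
(13533 - 1*17935) - (K + b) = (13533 - 1*17935) - (-184 - 22303/8) = (13533 - 17935) - 1*(-23775/8) = -4402 + 23775/8 = -11441/8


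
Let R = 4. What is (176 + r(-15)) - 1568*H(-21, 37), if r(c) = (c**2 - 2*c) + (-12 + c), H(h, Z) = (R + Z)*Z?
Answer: -2378252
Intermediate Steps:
H(h, Z) = Z*(4 + Z) (H(h, Z) = (4 + Z)*Z = Z*(4 + Z))
r(c) = -12 + c**2 - c
(176 + r(-15)) - 1568*H(-21, 37) = (176 + (-12 + (-15)**2 - 1*(-15))) - 58016*(4 + 37) = (176 + (-12 + 225 + 15)) - 58016*41 = (176 + 228) - 1568*1517 = 404 - 2378656 = -2378252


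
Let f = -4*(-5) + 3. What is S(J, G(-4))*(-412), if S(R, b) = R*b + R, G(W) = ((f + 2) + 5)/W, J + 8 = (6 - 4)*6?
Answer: 10712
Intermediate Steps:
J = 4 (J = -8 + (6 - 4)*6 = -8 + 2*6 = -8 + 12 = 4)
f = 23 (f = 20 + 3 = 23)
G(W) = 30/W (G(W) = ((23 + 2) + 5)/W = (25 + 5)/W = 30/W)
S(R, b) = R + R*b
S(J, G(-4))*(-412) = (4*(1 + 30/(-4)))*(-412) = (4*(1 + 30*(-1/4)))*(-412) = (4*(1 - 15/2))*(-412) = (4*(-13/2))*(-412) = -26*(-412) = 10712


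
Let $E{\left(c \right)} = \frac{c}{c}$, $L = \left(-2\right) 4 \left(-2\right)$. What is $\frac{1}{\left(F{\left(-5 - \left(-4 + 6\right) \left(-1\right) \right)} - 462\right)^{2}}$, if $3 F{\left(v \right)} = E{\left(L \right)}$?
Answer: $\frac{9}{1918225} \approx 4.6918 \cdot 10^{-6}$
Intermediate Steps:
$L = 16$ ($L = \left(-8\right) \left(-2\right) = 16$)
$E{\left(c \right)} = 1$
$F{\left(v \right)} = \frac{1}{3}$ ($F{\left(v \right)} = \frac{1}{3} \cdot 1 = \frac{1}{3}$)
$\frac{1}{\left(F{\left(-5 - \left(-4 + 6\right) \left(-1\right) \right)} - 462\right)^{2}} = \frac{1}{\left(\frac{1}{3} - 462\right)^{2}} = \frac{1}{\left(- \frac{1385}{3}\right)^{2}} = \frac{1}{\frac{1918225}{9}} = \frac{9}{1918225}$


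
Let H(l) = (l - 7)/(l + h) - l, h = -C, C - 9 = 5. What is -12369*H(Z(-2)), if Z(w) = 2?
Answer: 78337/4 ≈ 19584.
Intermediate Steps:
C = 14 (C = 9 + 5 = 14)
h = -14 (h = -1*14 = -14)
H(l) = -l + (-7 + l)/(-14 + l) (H(l) = (l - 7)/(l - 14) - l = (-7 + l)/(-14 + l) - l = -l + (-7 + l)/(-14 + l))
-12369*H(Z(-2)) = -12369*(-7 - 1*2² + 15*2)/(-14 + 2) = -12369*(-7 - 1*4 + 30)/(-12) = -(-4123)*(-7 - 4 + 30)/4 = -(-4123)*19/4 = -12369*(-19/12) = 78337/4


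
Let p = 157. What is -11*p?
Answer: -1727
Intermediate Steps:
-11*p = -11*157 = -1727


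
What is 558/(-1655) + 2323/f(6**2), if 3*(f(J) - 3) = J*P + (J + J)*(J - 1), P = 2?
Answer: 3360779/1434885 ≈ 2.3422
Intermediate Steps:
f(J) = 3 + 2*J/3 + 2*J*(-1 + J)/3 (f(J) = 3 + (J*2 + (J + J)*(J - 1))/3 = 3 + (2*J + (2*J)*(-1 + J))/3 = 3 + (2*J + 2*J*(-1 + J))/3 = 3 + (2*J/3 + 2*J*(-1 + J)/3) = 3 + 2*J/3 + 2*J*(-1 + J)/3)
558/(-1655) + 2323/f(6**2) = 558/(-1655) + 2323/(3 + 2*(6**2)**2/3) = 558*(-1/1655) + 2323/(3 + (2/3)*36**2) = -558/1655 + 2323/(3 + (2/3)*1296) = -558/1655 + 2323/(3 + 864) = -558/1655 + 2323/867 = 3360779/1434885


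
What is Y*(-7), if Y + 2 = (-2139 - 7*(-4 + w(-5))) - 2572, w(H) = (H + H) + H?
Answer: 32060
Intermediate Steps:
w(H) = 3*H (w(H) = 2*H + H = 3*H)
Y = -4580 (Y = -2 + ((-2139 - 7*(-4 + 3*(-5))) - 2572) = -2 + ((-2139 - 7*(-4 - 15)) - 2572) = -2 + ((-2139 - 7*(-19)) - 2572) = -2 + ((-2139 + 133) - 2572) = -2 + (-2006 - 2572) = -2 - 4578 = -4580)
Y*(-7) = -4580*(-7) = 32060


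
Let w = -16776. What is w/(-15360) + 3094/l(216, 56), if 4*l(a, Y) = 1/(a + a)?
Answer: 3421717179/640 ≈ 5.3464e+6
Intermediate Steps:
l(a, Y) = 1/(8*a) (l(a, Y) = 1/(4*(a + a)) = 1/(4*((2*a))) = (1/(2*a))/4 = 1/(8*a))
w/(-15360) + 3094/l(216, 56) = -16776/(-15360) + 3094/(((⅛)/216)) = -16776*(-1/15360) + 3094/(((⅛)*(1/216))) = 699/640 + 3094/(1/1728) = 699/640 + 3094*1728 = 699/640 + 5346432 = 3421717179/640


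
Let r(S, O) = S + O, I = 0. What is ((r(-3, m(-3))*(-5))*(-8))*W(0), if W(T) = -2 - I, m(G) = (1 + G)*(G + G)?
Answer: -720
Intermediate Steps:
m(G) = 2*G*(1 + G) (m(G) = (1 + G)*(2*G) = 2*G*(1 + G))
r(S, O) = O + S
W(T) = -2 (W(T) = -2 - 1*0 = -2 + 0 = -2)
((r(-3, m(-3))*(-5))*(-8))*W(0) = (((2*(-3)*(1 - 3) - 3)*(-5))*(-8))*(-2) = (((2*(-3)*(-2) - 3)*(-5))*(-8))*(-2) = (((12 - 3)*(-5))*(-8))*(-2) = ((9*(-5))*(-8))*(-2) = -45*(-8)*(-2) = 360*(-2) = -720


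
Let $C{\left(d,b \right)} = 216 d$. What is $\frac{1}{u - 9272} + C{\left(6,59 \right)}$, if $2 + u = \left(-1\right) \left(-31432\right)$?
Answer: $\frac{28716769}{22158} \approx 1296.0$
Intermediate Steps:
$u = 31430$ ($u = -2 - -31432 = -2 + 31432 = 31430$)
$\frac{1}{u - 9272} + C{\left(6,59 \right)} = \frac{1}{31430 - 9272} + 216 \cdot 6 = \frac{1}{22158} + 1296 = \frac{28716769}{22158}$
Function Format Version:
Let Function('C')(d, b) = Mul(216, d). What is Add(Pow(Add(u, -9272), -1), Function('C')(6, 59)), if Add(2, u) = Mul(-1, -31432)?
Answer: Rational(28716769, 22158) ≈ 1296.0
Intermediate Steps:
u = 31430 (u = Add(-2, Mul(-1, -31432)) = Add(-2, 31432) = 31430)
Add(Pow(Add(u, -9272), -1), Function('C')(6, 59)) = Add(Pow(Add(31430, -9272), -1), Mul(216, 6)) = Add(Pow(22158, -1), 1296) = Add(Rational(1, 22158), 1296) = Rational(28716769, 22158)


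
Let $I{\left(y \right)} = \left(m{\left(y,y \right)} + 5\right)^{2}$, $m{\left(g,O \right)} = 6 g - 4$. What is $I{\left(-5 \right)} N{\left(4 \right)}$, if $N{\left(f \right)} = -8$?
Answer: $-6728$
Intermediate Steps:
$m{\left(g,O \right)} = -4 + 6 g$
$I{\left(y \right)} = \left(1 + 6 y\right)^{2}$ ($I{\left(y \right)} = \left(\left(-4 + 6 y\right) + 5\right)^{2} = \left(1 + 6 y\right)^{2}$)
$I{\left(-5 \right)} N{\left(4 \right)} = \left(1 + 6 \left(-5\right)\right)^{2} \left(-8\right) = \left(1 - 30\right)^{2} \left(-8\right) = \left(-29\right)^{2} \left(-8\right) = 841 \left(-8\right) = -6728$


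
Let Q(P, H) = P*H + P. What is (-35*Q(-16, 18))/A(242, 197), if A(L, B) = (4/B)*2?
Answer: 262010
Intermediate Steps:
A(L, B) = 8/B
Q(P, H) = P + H*P (Q(P, H) = H*P + P = P + H*P)
(-35*Q(-16, 18))/A(242, 197) = (-(-560)*(1 + 18))/((8/197)) = (-(-560)*19)/((8*(1/197))) = (-35*(-304))/(8/197) = 10640*(197/8) = 262010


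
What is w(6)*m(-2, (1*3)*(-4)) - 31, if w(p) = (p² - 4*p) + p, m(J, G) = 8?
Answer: 113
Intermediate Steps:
w(p) = p² - 3*p
w(6)*m(-2, (1*3)*(-4)) - 31 = (6*(-3 + 6))*8 - 31 = (6*3)*8 - 31 = 18*8 - 31 = 144 - 31 = 113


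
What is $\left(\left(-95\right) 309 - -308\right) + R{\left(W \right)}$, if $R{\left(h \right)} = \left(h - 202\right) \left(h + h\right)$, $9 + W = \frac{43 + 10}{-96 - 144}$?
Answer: $- \frac{724369991}{28800} \approx -25152.0$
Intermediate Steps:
$W = - \frac{2213}{240}$ ($W = -9 + \frac{43 + 10}{-96 - 144} = -9 + \frac{53}{-240} = -9 + 53 \left(- \frac{1}{240}\right) = -9 - \frac{53}{240} = - \frac{2213}{240} \approx -9.2208$)
$R{\left(h \right)} = 2 h \left(-202 + h\right)$ ($R{\left(h \right)} = \left(-202 + h\right) 2 h = 2 h \left(-202 + h\right)$)
$\left(\left(-95\right) 309 - -308\right) + R{\left(W \right)} = \left(\left(-95\right) 309 - -308\right) + 2 \left(- \frac{2213}{240}\right) \left(-202 - \frac{2213}{240}\right) = \left(-29355 + 308\right) + 2 \left(- \frac{2213}{240}\right) \left(- \frac{50693}{240}\right) = -29047 + \frac{112183609}{28800} = - \frac{724369991}{28800}$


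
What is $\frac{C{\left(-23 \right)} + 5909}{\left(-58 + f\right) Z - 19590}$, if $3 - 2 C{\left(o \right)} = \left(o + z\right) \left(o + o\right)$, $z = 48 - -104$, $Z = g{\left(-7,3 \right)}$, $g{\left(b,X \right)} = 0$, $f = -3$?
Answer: $- \frac{3551}{7836} \approx -0.45317$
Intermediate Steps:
$Z = 0$
$z = 152$ ($z = 48 + 104 = 152$)
$C{\left(o \right)} = \frac{3}{2} - o \left(152 + o\right)$ ($C{\left(o \right)} = \frac{3}{2} - \frac{\left(o + 152\right) \left(o + o\right)}{2} = \frac{3}{2} - \frac{\left(152 + o\right) 2 o}{2} = \frac{3}{2} - \frac{2 o \left(152 + o\right)}{2} = \frac{3}{2} - o \left(152 + o\right)$)
$\frac{C{\left(-23 \right)} + 5909}{\left(-58 + f\right) Z - 19590} = \frac{\left(\frac{3}{2} - \left(-23\right)^{2} - -3496\right) + 5909}{\left(-58 - 3\right) 0 - 19590} = \frac{\left(\frac{3}{2} - 529 + 3496\right) + 5909}{\left(-61\right) 0 - 19590} = \frac{\left(\frac{3}{2} - 529 + 3496\right) + 5909}{0 - 19590} = \frac{\frac{5937}{2} + 5909}{-19590} = \frac{17755}{2} \left(- \frac{1}{19590}\right) = - \frac{3551}{7836}$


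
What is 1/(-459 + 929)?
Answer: 1/470 ≈ 0.0021277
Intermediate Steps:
1/(-459 + 929) = 1/470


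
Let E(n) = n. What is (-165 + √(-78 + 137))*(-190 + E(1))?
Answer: 31185 - 189*√59 ≈ 29733.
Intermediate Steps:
(-165 + √(-78 + 137))*(-190 + E(1)) = (-165 + √(-78 + 137))*(-190 + 1) = (-165 + √59)*(-189) = 31185 - 189*√59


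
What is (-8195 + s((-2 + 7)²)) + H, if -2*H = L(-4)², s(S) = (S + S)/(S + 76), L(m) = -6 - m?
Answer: -827847/101 ≈ -8196.5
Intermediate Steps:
s(S) = 2*S/(76 + S) (s(S) = (2*S)/(76 + S) = 2*S/(76 + S))
H = -2 (H = -(-6 - 1*(-4))²/2 = -(-6 + 4)²/2 = -½*(-2)² = -½*4 = -2)
(-8195 + s((-2 + 7)²)) + H = (-8195 + 2*(-2 + 7)²/(76 + (-2 + 7)²)) - 2 = (-8195 + 2*5²/(76 + 5²)) - 2 = (-8195 + 2*25/(76 + 25)) - 2 = (-8195 + 2*25/101) - 2 = (-8195 + 2*25*(1/101)) - 2 = (-8195 + 50/101) - 2 = -827645/101 - 2 = -827847/101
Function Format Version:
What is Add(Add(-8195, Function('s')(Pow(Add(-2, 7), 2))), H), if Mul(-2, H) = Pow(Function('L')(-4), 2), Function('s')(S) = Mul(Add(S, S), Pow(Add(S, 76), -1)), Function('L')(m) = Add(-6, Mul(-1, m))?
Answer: Rational(-827847, 101) ≈ -8196.5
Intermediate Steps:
Function('s')(S) = Mul(2, S, Pow(Add(76, S), -1)) (Function('s')(S) = Mul(Mul(2, S), Pow(Add(76, S), -1)) = Mul(2, S, Pow(Add(76, S), -1)))
H = -2 (H = Mul(Rational(-1, 2), Pow(Add(-6, Mul(-1, -4)), 2)) = Mul(Rational(-1, 2), Pow(Add(-6, 4), 2)) = Mul(Rational(-1, 2), Pow(-2, 2)) = Mul(Rational(-1, 2), 4) = -2)
Add(Add(-8195, Function('s')(Pow(Add(-2, 7), 2))), H) = Add(Add(-8195, Mul(2, Pow(Add(-2, 7), 2), Pow(Add(76, Pow(Add(-2, 7), 2)), -1))), -2) = Add(Add(-8195, Mul(2, Pow(5, 2), Pow(Add(76, Pow(5, 2)), -1))), -2) = Add(Add(-8195, Mul(2, 25, Pow(Add(76, 25), -1))), -2) = Add(Add(-8195, Mul(2, 25, Pow(101, -1))), -2) = Add(Add(-8195, Mul(2, 25, Rational(1, 101))), -2) = Add(Add(-8195, Rational(50, 101)), -2) = Add(Rational(-827645, 101), -2) = Rational(-827847, 101)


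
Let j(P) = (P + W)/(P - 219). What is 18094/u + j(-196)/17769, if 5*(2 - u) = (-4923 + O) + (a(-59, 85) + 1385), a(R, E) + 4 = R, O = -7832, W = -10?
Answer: 667140350708/84382226805 ≈ 7.9062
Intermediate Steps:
a(R, E) = -4 + R
j(P) = (-10 + P)/(-219 + P) (j(P) = (P - 10)/(P - 219) = (-10 + P)/(-219 + P))
u = 11443/5 (u = 2 - ((-4923 - 7832) + ((-4 - 59) + 1385))/5 = 2 - (-12755 + (-63 + 1385))/5 = 2 - (-12755 + 1322)/5 = 2 - ⅕*(-11433) = 2 + 11433/5 = 11443/5 ≈ 2288.6)
18094/u + j(-196)/17769 = 18094/(11443/5) + ((-10 - 196)/(-219 - 196))/17769 = 18094*(5/11443) + (-206/(-415))*(1/17769) = 90470/11443 - 1/415*(-206)*(1/17769) = 90470/11443 + (206/415)*(1/17769) = 90470/11443 + 206/7374135 = 667140350708/84382226805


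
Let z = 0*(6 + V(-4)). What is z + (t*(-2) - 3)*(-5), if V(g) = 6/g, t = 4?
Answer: 55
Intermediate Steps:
z = 0 (z = 0*(6 + 6/(-4)) = 0*(6 + 6*(-¼)) = 0*(6 - 3/2) = 0*(9/2) = 0)
z + (t*(-2) - 3)*(-5) = 0 + (4*(-2) - 3)*(-5) = 0 + (-8 - 3)*(-5) = 0 - 11*(-5) = 0 + 55 = 55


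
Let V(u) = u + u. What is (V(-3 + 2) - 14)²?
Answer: 256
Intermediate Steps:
V(u) = 2*u
(V(-3 + 2) - 14)² = (2*(-3 + 2) - 14)² = (2*(-1) - 14)² = (-2 - 14)² = (-16)² = 256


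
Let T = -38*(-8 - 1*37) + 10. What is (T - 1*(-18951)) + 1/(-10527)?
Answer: 217603616/10527 ≈ 20671.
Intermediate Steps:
T = 1720 (T = -38*(-8 - 37) + 10 = -38*(-45) + 10 = 1710 + 10 = 1720)
(T - 1*(-18951)) + 1/(-10527) = (1720 - 1*(-18951)) + 1/(-10527) = (1720 + 18951) - 1/10527 = 20671 - 1/10527 = 217603616/10527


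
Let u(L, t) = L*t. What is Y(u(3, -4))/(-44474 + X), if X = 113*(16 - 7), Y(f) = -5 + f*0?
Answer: 5/43457 ≈ 0.00011506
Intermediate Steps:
Y(f) = -5 (Y(f) = -5 + 0 = -5)
X = 1017 (X = 113*9 = 1017)
Y(u(3, -4))/(-44474 + X) = -5/(-44474 + 1017) = -5/(-43457) = -5*(-1/43457) = 5/43457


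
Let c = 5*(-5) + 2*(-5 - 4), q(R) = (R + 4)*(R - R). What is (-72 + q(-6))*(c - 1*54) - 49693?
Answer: -42709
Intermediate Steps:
q(R) = 0 (q(R) = (4 + R)*0 = 0)
c = -43 (c = -25 + 2*(-9) = -25 - 18 = -43)
(-72 + q(-6))*(c - 1*54) - 49693 = (-72 + 0)*(-43 - 1*54) - 49693 = -72*(-43 - 54) - 49693 = -72*(-97) - 49693 = 6984 - 49693 = -42709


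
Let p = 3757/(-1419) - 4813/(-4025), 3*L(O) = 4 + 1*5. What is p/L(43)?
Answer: -8292278/17134425 ≈ -0.48395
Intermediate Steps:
L(O) = 3 (L(O) = (4 + 1*5)/3 = (4 + 5)/3 = (1/3)*9 = 3)
p = -8292278/5711475 (p = 3757*(-1/1419) - 4813*(-1/4025) = -3757/1419 + 4813/4025 = -8292278/5711475 ≈ -1.4519)
p/L(43) = -8292278/5711475/3 = -8292278/5711475*1/3 = -8292278/17134425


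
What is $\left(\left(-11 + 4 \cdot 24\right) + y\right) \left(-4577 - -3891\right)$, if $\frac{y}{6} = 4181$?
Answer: $-17267306$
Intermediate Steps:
$y = 25086$ ($y = 6 \cdot 4181 = 25086$)
$\left(\left(-11 + 4 \cdot 24\right) + y\right) \left(-4577 - -3891\right) = \left(\left(-11 + 4 \cdot 24\right) + 25086\right) \left(-4577 - -3891\right) = \left(\left(-11 + 96\right) + 25086\right) \left(-4577 + 3891\right) = \left(85 + 25086\right) \left(-686\right) = 25171 \left(-686\right) = -17267306$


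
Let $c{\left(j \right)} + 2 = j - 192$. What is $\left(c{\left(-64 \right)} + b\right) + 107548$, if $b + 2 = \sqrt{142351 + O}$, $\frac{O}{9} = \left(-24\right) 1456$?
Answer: $107288 + i \sqrt{172145} \approx 1.0729 \cdot 10^{5} + 414.9 i$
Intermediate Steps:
$O = -314496$ ($O = 9 \left(\left(-24\right) 1456\right) = 9 \left(-34944\right) = -314496$)
$b = -2 + i \sqrt{172145}$ ($b = -2 + \sqrt{142351 - 314496} = -2 + \sqrt{-172145} = -2 + i \sqrt{172145} \approx -2.0 + 414.9 i$)
$c{\left(j \right)} = -194 + j$ ($c{\left(j \right)} = -2 + \left(j - 192\right) = -2 + \left(-192 + j\right) = -194 + j$)
$\left(c{\left(-64 \right)} + b\right) + 107548 = \left(\left(-194 - 64\right) - \left(2 - i \sqrt{172145}\right)\right) + 107548 = \left(-258 - \left(2 - i \sqrt{172145}\right)\right) + 107548 = \left(-260 + i \sqrt{172145}\right) + 107548 = 107288 + i \sqrt{172145}$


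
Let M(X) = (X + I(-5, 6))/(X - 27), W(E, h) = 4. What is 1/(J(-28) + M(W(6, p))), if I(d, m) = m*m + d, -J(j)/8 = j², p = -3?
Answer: -23/144291 ≈ -0.00015940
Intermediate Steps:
J(j) = -8*j²
I(d, m) = d + m² (I(d, m) = m² + d = d + m²)
M(X) = (31 + X)/(-27 + X) (M(X) = (X + (-5 + 6²))/(X - 27) = (X + (-5 + 36))/(-27 + X) = (X + 31)/(-27 + X) = (31 + X)/(-27 + X))
1/(J(-28) + M(W(6, p))) = 1/(-8*(-28)² + (31 + 4)/(-27 + 4)) = 1/(-8*784 + 35/(-23)) = 1/(-6272 - 1/23*35) = 1/(-6272 - 35/23) = 1/(-144291/23) = -23/144291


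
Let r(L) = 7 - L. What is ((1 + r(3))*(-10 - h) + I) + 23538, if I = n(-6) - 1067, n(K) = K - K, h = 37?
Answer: 22236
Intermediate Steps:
n(K) = 0
I = -1067 (I = 0 - 1067 = -1067)
((1 + r(3))*(-10 - h) + I) + 23538 = ((1 + (7 - 1*3))*(-10 - 1*37) - 1067) + 23538 = ((1 + (7 - 3))*(-10 - 37) - 1067) + 23538 = ((1 + 4)*(-47) - 1067) + 23538 = (5*(-47) - 1067) + 23538 = (-235 - 1067) + 23538 = -1302 + 23538 = 22236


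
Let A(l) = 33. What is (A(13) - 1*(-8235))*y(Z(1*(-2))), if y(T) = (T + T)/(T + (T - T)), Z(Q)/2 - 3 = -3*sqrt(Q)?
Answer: 16536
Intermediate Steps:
Z(Q) = 6 - 6*sqrt(Q) (Z(Q) = 6 + 2*(-3*sqrt(Q)) = 6 - 6*sqrt(Q))
y(T) = 2 (y(T) = (2*T)/(T + 0) = (2*T)/T = 2)
(A(13) - 1*(-8235))*y(Z(1*(-2))) = (33 - 1*(-8235))*2 = (33 + 8235)*2 = 8268*2 = 16536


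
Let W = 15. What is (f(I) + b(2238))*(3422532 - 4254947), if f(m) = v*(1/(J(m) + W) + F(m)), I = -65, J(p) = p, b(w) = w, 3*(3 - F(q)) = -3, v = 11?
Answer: -18993878987/10 ≈ -1.8994e+9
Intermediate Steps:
F(q) = 4 (F(q) = 3 - ⅓*(-3) = 3 + 1 = 4)
f(m) = 44 + 11/(15 + m) (f(m) = 11*(1/(m + 15) + 4) = 11*(1/(15 + m) + 4) = 11*(4 + 1/(15 + m)) = 44 + 11/(15 + m))
(f(I) + b(2238))*(3422532 - 4254947) = (11*(61 + 4*(-65))/(15 - 65) + 2238)*(3422532 - 4254947) = (11*(61 - 260)/(-50) + 2238)*(-832415) = (11*(-1/50)*(-199) + 2238)*(-832415) = (2189/50 + 2238)*(-832415) = (114089/50)*(-832415) = -18993878987/10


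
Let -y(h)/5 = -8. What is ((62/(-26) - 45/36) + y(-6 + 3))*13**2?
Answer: 24583/4 ≈ 6145.8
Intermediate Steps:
y(h) = 40 (y(h) = -5*(-8) = 40)
((62/(-26) - 45/36) + y(-6 + 3))*13**2 = ((62/(-26) - 45/36) + 40)*13**2 = ((62*(-1/26) - 45*1/36) + 40)*169 = ((-31/13 - 5/4) + 40)*169 = (-189/52 + 40)*169 = (1891/52)*169 = 24583/4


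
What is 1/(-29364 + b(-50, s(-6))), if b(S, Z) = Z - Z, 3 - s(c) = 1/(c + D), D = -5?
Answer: -1/29364 ≈ -3.4055e-5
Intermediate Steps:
s(c) = 3 - 1/(-5 + c) (s(c) = 3 - 1/(c - 5) = 3 - 1/(-5 + c))
b(S, Z) = 0
1/(-29364 + b(-50, s(-6))) = 1/(-29364 + 0) = 1/(-29364) = -1/29364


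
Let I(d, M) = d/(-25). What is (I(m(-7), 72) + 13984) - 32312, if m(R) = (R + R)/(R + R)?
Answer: -458201/25 ≈ -18328.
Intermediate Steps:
m(R) = 1 (m(R) = (2*R)/((2*R)) = (2*R)*(1/(2*R)) = 1)
I(d, M) = -d/25 (I(d, M) = d*(-1/25) = -d/25)
(I(m(-7), 72) + 13984) - 32312 = (-1/25*1 + 13984) - 32312 = (-1/25 + 13984) - 32312 = 349599/25 - 32312 = -458201/25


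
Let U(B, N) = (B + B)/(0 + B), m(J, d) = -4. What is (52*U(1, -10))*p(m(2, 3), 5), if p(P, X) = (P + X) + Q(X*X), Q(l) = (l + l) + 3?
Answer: 5616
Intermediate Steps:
Q(l) = 3 + 2*l (Q(l) = 2*l + 3 = 3 + 2*l)
U(B, N) = 2 (U(B, N) = (2*B)/B = 2)
p(P, X) = 3 + P + X + 2*X² (p(P, X) = (P + X) + (3 + 2*(X*X)) = (P + X) + (3 + 2*X²) = 3 + P + X + 2*X²)
(52*U(1, -10))*p(m(2, 3), 5) = (52*2)*(3 - 4 + 5 + 2*5²) = 104*(3 - 4 + 5 + 2*25) = 104*(3 - 4 + 5 + 50) = 104*54 = 5616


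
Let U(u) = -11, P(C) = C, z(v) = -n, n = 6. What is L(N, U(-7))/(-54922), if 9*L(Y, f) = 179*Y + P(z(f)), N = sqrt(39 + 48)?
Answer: 1/82383 - 179*sqrt(87)/494298 ≈ -0.0033656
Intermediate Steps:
z(v) = -6 (z(v) = -1*6 = -6)
N = sqrt(87) ≈ 9.3274
L(Y, f) = -2/3 + 179*Y/9 (L(Y, f) = (179*Y - 6)/9 = (-6 + 179*Y)/9 = -2/3 + 179*Y/9)
L(N, U(-7))/(-54922) = (-2/3 + 179*sqrt(87)/9)/(-54922) = (-2/3 + 179*sqrt(87)/9)*(-1/54922) = 1/82383 - 179*sqrt(87)/494298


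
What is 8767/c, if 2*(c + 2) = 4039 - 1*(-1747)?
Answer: 8767/2891 ≈ 3.0325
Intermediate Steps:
c = 2891 (c = -2 + (4039 - 1*(-1747))/2 = -2 + (4039 + 1747)/2 = -2 + (1/2)*5786 = -2 + 2893 = 2891)
8767/c = 8767/2891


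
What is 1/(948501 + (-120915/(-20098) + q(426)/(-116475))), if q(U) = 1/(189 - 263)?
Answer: 43306919175/41076916690542262 ≈ 1.0543e-6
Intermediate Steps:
q(U) = -1/74 (q(U) = 1/(-74) = -1/74)
1/(948501 + (-120915/(-20098) + q(426)/(-116475))) = 1/(948501 + (-120915/(-20098) - 1/74/(-116475))) = 1/(948501 + (-120915*(-1/20098) - 1/74*(-1/116475))) = 1/(948501 + (120915/20098 + 1/8619150)) = 1/(948501 + 260546135587/43306919175) = 1/(41076916690542262/43306919175) = 43306919175/41076916690542262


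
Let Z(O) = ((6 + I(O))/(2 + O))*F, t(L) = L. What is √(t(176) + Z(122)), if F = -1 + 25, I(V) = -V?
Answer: 2*√36890/31 ≈ 12.391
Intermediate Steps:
F = 24
Z(O) = 24*(6 - O)/(2 + O) (Z(O) = ((6 - O)/(2 + O))*24 = 24*(6 - O)/(2 + O))
√(t(176) + Z(122)) = √(176 + 24*(6 - 1*122)/(2 + 122)) = √(176 + 24*(6 - 122)/124) = √(176 + 24*(1/124)*(-116)) = √(176 - 696/31) = √(4760/31) = 2*√36890/31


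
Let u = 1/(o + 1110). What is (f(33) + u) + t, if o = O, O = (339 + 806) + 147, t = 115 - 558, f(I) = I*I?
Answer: 1551693/2402 ≈ 646.00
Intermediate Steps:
f(I) = I²
t = -443
O = 1292 (O = 1145 + 147 = 1292)
o = 1292
u = 1/2402 (u = 1/(1292 + 1110) = 1/2402 ≈ 0.00041632)
(f(33) + u) + t = (33² + 1/2402) - 443 = (1089 + 1/2402) - 443 = 2615779/2402 - 443 = 1551693/2402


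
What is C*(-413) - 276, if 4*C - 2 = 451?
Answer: -188193/4 ≈ -47048.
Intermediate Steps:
C = 453/4 (C = ½ + (¼)*451 = ½ + 451/4 = 453/4 ≈ 113.25)
C*(-413) - 276 = (453/4)*(-413) - 276 = -187089/4 - 276 = -188193/4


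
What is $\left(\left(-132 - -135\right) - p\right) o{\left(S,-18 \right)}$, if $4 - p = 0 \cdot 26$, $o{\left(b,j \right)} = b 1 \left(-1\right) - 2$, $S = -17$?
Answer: $-15$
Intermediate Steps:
$o{\left(b,j \right)} = -2 - b$ ($o{\left(b,j \right)} = b \left(-1\right) - 2 = - b - 2 = -2 - b$)
$p = 4$ ($p = 4 - 0 \cdot 26 = 4 - 0 = 4 + 0 = 4$)
$\left(\left(-132 - -135\right) - p\right) o{\left(S,-18 \right)} = \left(\left(-132 - -135\right) - 4\right) \left(-2 - -17\right) = \left(\left(-132 + 135\right) - 4\right) \left(-2 + 17\right) = \left(3 - 4\right) 15 = \left(-1\right) 15 = -15$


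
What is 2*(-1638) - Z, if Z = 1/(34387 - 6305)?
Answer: -91996633/28082 ≈ -3276.0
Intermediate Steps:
Z = 1/28082 ≈ 3.5610e-5
2*(-1638) - Z = 2*(-1638) - 1*1/28082 = -3276 - 1/28082 = -91996633/28082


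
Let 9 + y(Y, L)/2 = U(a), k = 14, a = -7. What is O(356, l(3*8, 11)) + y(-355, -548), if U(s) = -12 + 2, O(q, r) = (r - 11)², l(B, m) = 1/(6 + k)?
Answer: 32761/400 ≈ 81.902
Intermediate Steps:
l(B, m) = 1/20 (l(B, m) = 1/(6 + 14) = 1/20)
O(q, r) = (-11 + r)²
U(s) = -10
y(Y, L) = -38 (y(Y, L) = -18 + 2*(-10) = -18 - 20 = -38)
O(356, l(3*8, 11)) + y(-355, -548) = (-11 + 1/20)² - 38 = (-219/20)² - 38 = 47961/400 - 38 = 32761/400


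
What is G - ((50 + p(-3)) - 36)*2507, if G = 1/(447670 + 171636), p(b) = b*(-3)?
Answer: -35709803265/619306 ≈ -57661.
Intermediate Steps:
p(b) = -3*b
G = 1/619306 ≈ 1.6147e-6
G - ((50 + p(-3)) - 36)*2507 = 1/619306 - ((50 - 3*(-3)) - 36)*2507 = 1/619306 - ((50 + 9) - 36)*2507 = 1/619306 - (59 - 36)*2507 = 1/619306 - 23*2507 = 1/619306 - 1*57661 = 1/619306 - 57661 = -35709803265/619306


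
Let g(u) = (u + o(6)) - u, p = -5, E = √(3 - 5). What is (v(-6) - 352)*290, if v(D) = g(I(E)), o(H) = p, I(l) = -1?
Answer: -103530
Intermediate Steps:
E = I*√2 (E = √(-2) = I*√2 ≈ 1.4142*I)
o(H) = -5
g(u) = -5 (g(u) = (u - 5) - u = (-5 + u) - u = -5)
v(D) = -5
(v(-6) - 352)*290 = (-5 - 352)*290 = -357*290 = -103530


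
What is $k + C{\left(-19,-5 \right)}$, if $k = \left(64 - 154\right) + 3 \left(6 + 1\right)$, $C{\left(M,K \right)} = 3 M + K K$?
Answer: $-101$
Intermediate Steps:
$C{\left(M,K \right)} = K^{2} + 3 M$ ($C{\left(M,K \right)} = 3 M + K^{2} = K^{2} + 3 M$)
$k = -69$ ($k = -90 + 3 \cdot 7 = -90 + 21 = -69$)
$k + C{\left(-19,-5 \right)} = -69 + \left(\left(-5\right)^{2} + 3 \left(-19\right)\right) = -69 + \left(25 - 57\right) = -69 - 32 = -101$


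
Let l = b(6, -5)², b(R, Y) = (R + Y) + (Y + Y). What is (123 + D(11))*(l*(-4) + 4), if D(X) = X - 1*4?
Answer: -41600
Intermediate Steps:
b(R, Y) = R + 3*Y (b(R, Y) = (R + Y) + 2*Y = R + 3*Y)
D(X) = -4 + X (D(X) = X - 4 = -4 + X)
l = 81 (l = (6 + 3*(-5))² = (6 - 15)² = (-9)² = 81)
(123 + D(11))*(l*(-4) + 4) = (123 + (-4 + 11))*(81*(-4) + 4) = (123 + 7)*(-324 + 4) = 130*(-320) = -41600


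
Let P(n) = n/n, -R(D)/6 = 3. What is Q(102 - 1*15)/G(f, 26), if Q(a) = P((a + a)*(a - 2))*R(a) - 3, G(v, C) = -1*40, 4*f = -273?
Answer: 21/40 ≈ 0.52500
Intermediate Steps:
R(D) = -18 (R(D) = -6*3 = -18)
f = -273/4 (f = (¼)*(-273) = -273/4 ≈ -68.250)
P(n) = 1
G(v, C) = -40
Q(a) = -21 (Q(a) = 1*(-18) - 3 = -18 - 3 = -21)
Q(102 - 1*15)/G(f, 26) = -21/(-40) = -21*(-1/40) = 21/40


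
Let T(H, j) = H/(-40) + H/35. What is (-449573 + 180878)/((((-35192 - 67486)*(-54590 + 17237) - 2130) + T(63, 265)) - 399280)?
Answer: -10747800/153397196969 ≈ -7.0065e-5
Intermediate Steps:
T(H, j) = H/280 (T(H, j) = H*(-1/40) + H*(1/35) = -H/40 + H/35 = H/280)
(-449573 + 180878)/((((-35192 - 67486)*(-54590 + 17237) - 2130) + T(63, 265)) - 399280) = (-449573 + 180878)/((((-35192 - 67486)*(-54590 + 17237) - 2130) + (1/280)*63) - 399280) = -268695/(((-102678*(-37353) - 2130) + 9/40) - 399280) = -268695/(((3835331334 - 2130) + 9/40) - 399280) = -268695/((3835329204 + 9/40) - 399280) = -268695/(153413168169/40 - 399280) = -268695/153397196969/40 = -268695*40/153397196969 = -10747800/153397196969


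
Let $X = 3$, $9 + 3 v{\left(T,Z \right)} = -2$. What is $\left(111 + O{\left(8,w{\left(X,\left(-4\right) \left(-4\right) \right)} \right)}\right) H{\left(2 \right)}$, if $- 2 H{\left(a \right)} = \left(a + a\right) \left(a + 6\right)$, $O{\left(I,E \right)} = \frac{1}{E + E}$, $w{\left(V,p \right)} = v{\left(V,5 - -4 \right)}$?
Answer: $- \frac{19512}{11} \approx -1773.8$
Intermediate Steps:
$v{\left(T,Z \right)} = - \frac{11}{3}$ ($v{\left(T,Z \right)} = -3 + \frac{1}{3} \left(-2\right) = -3 - \frac{2}{3} = - \frac{11}{3}$)
$w{\left(V,p \right)} = - \frac{11}{3}$
$O{\left(I,E \right)} = \frac{1}{2 E}$
$H{\left(a \right)} = - a \left(6 + a\right)$ ($H{\left(a \right)} = - \frac{\left(a + a\right) \left(a + 6\right)}{2} = - \frac{2 a \left(6 + a\right)}{2} = - a \left(6 + a\right)$)
$\left(111 + O{\left(8,w{\left(X,\left(-4\right) \left(-4\right) \right)} \right)}\right) H{\left(2 \right)} = \left(111 + \frac{1}{2 \left(- \frac{11}{3}\right)}\right) \left(\left(-1\right) 2 \left(6 + 2\right)\right) = \left(111 + \frac{1}{2} \left(- \frac{3}{11}\right)\right) \left(\left(-1\right) 2 \cdot 8\right) = \left(111 - \frac{3}{22}\right) \left(-16\right) = \frac{2439}{22} \left(-16\right) = - \frac{19512}{11}$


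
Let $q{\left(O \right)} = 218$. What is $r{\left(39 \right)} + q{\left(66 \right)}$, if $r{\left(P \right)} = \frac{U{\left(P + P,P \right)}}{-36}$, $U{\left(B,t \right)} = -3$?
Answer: $\frac{2617}{12} \approx 218.08$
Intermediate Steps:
$r{\left(P \right)} = \frac{1}{12}$ ($r{\left(P \right)} = - \frac{3}{-36} = \left(-3\right) \left(- \frac{1}{36}\right) = \frac{1}{12}$)
$r{\left(39 \right)} + q{\left(66 \right)} = \frac{1}{12} + 218 = \frac{2617}{12}$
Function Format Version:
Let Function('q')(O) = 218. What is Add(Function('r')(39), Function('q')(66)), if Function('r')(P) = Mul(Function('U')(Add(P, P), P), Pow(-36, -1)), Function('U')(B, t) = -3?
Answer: Rational(2617, 12) ≈ 218.08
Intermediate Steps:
Function('r')(P) = Rational(1, 12) (Function('r')(P) = Mul(-3, Pow(-36, -1)) = Mul(-3, Rational(-1, 36)) = Rational(1, 12))
Add(Function('r')(39), Function('q')(66)) = Add(Rational(1, 12), 218) = Rational(2617, 12)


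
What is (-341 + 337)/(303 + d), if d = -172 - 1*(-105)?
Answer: -1/59 ≈ -0.016949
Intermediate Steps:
d = -67 (d = -172 + 105 = -67)
(-341 + 337)/(303 + d) = (-341 + 337)/(303 - 67) = -4/236 = -4*1/236 = -1/59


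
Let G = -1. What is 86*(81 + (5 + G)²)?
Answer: 8342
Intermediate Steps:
86*(81 + (5 + G)²) = 86*(81 + (5 - 1)²) = 86*(81 + 4²) = 86*(81 + 16) = 86*97 = 8342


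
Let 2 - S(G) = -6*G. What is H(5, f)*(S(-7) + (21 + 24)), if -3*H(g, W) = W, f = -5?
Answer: 25/3 ≈ 8.3333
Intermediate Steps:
H(g, W) = -W/3
S(G) = 2 + 6*G (S(G) = 2 - (-6)*G = 2 + 6*G)
H(5, f)*(S(-7) + (21 + 24)) = (-⅓*(-5))*((2 + 6*(-7)) + (21 + 24)) = 5*((2 - 42) + 45)/3 = 5*(-40 + 45)/3 = (5/3)*5 = 25/3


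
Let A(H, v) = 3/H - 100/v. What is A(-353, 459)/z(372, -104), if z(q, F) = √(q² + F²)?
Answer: -36677*√373/1208721420 ≈ -0.00058603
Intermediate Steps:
z(q, F) = √(F² + q²)
A(H, v) = -100/v + 3/H
A(-353, 459)/z(372, -104) = (-100/459 + 3/(-353))/(√((-104)² + 372²)) = (-100*1/459 + 3*(-1/353))/(√(10816 + 138384)) = (-100/459 - 3/353)/(√149200) = -36677*√373/7460/162027 = -36677*√373/1208721420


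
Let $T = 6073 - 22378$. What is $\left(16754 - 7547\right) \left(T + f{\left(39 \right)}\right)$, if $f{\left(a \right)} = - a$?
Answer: $-150479208$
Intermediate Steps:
$T = -16305$ ($T = 6073 - 22378 = -16305$)
$\left(16754 - 7547\right) \left(T + f{\left(39 \right)}\right) = \left(16754 - 7547\right) \left(-16305 - 39\right) = 9207 \left(-16305 - 39\right) = 9207 \left(-16344\right) = -150479208$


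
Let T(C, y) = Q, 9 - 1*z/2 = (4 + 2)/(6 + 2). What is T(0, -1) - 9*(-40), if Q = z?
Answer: 753/2 ≈ 376.50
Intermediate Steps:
z = 33/2 (z = 18 - 2*(4 + 2)/(6 + 2) = 18 - 12/8 = 18 - 2*¾ = 18 - 3/2 = 33/2 ≈ 16.500)
Q = 33/2 ≈ 16.500
T(C, y) = 33/2
T(0, -1) - 9*(-40) = 33/2 - 9*(-40) = 33/2 + 360 = 753/2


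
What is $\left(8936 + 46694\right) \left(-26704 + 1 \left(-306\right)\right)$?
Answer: $-1502566300$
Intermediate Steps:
$\left(8936 + 46694\right) \left(-26704 + 1 \left(-306\right)\right) = 55630 \left(-26704 - 306\right) = 55630 \left(-27010\right) = -1502566300$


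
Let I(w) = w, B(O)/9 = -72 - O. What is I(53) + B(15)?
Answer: -730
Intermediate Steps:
B(O) = -648 - 9*O (B(O) = 9*(-72 - O) = -648 - 9*O)
I(53) + B(15) = 53 + (-648 - 9*15) = 53 + (-648 - 135) = 53 - 783 = -730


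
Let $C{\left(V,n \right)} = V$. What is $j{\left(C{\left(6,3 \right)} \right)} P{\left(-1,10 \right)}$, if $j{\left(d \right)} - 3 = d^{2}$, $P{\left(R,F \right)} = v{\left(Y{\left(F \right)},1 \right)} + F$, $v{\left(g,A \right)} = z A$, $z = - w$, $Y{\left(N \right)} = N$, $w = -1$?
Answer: $429$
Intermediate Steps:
$z = 1$ ($z = \left(-1\right) \left(-1\right) = 1$)
$v{\left(g,A \right)} = A$ ($v{\left(g,A \right)} = 1 A = A$)
$P{\left(R,F \right)} = 1 + F$
$j{\left(d \right)} = 3 + d^{2}$
$j{\left(C{\left(6,3 \right)} \right)} P{\left(-1,10 \right)} = \left(3 + 6^{2}\right) \left(1 + 10\right) = \left(3 + 36\right) 11 = 39 \cdot 11 = 429$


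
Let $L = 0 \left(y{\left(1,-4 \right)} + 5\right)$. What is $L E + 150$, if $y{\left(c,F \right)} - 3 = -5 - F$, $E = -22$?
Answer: $150$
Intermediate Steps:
$y{\left(c,F \right)} = -2 - F$ ($y{\left(c,F \right)} = 3 - \left(5 + F\right) = -2 - F$)
$L = 0$ ($L = 0 \left(\left(-2 - -4\right) + 5\right) = 0 \left(\left(-2 + 4\right) + 5\right) = 0 \left(2 + 5\right) = 0 \cdot 7 = 0$)
$L E + 150 = 0 \left(-22\right) + 150 = 0 + 150 = 150$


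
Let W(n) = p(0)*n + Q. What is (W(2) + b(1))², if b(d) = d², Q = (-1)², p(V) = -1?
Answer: 0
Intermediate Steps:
Q = 1
W(n) = 1 - n (W(n) = -n + 1 = 1 - n)
(W(2) + b(1))² = ((1 - 1*2) + 1²)² = ((1 - 2) + 1)² = (-1 + 1)² = 0² = 0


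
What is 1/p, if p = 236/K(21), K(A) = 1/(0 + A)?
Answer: 1/4956 ≈ 0.00020178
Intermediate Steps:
K(A) = 1/A
p = 4956 (p = 236/(1/21) = 236*21 = 4956)
1/p = 1/4956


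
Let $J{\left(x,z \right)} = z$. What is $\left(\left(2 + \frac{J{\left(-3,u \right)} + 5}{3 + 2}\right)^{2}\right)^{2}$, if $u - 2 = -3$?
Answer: $\frac{38416}{625} \approx 61.466$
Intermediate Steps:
$u = -1$ ($u = 2 - 3 = -1$)
$\left(\left(2 + \frac{J{\left(-3,u \right)} + 5}{3 + 2}\right)^{2}\right)^{2} = \left(\left(2 + \frac{-1 + 5}{3 + 2}\right)^{2}\right)^{2} = \left(\left(2 + \frac{4}{5}\right)^{2}\right)^{2} = \left(\left(\frac{14}{5}\right)^{2}\right)^{2} = \left(\frac{196}{25}\right)^{2} = \frac{38416}{625}$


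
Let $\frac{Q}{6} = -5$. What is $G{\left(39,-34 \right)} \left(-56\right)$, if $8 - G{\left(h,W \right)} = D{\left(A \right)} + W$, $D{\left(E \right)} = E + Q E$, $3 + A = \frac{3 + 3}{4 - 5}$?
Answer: $12264$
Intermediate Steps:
$Q = -30$ ($Q = 6 \left(-5\right) = -30$)
$A = -9$ ($A = -3 + \frac{3 + 3}{4 - 5} = -3 + \frac{6}{4 - 5} = -3 + \frac{6}{-1} = -3 + 6 \left(-1\right) = -3 - 6 = -9$)
$D{\left(E \right)} = - 29 E$ ($D{\left(E \right)} = E - 30 E = - 29 E$)
$G{\left(h,W \right)} = -253 - W$ ($G{\left(h,W \right)} = 8 - \left(\left(-29\right) \left(-9\right) + W\right) = 8 - \left(261 + W\right) = -253 - W$)
$G{\left(39,-34 \right)} \left(-56\right) = \left(-253 - -34\right) \left(-56\right) = \left(-253 + 34\right) \left(-56\right) = \left(-219\right) \left(-56\right) = 12264$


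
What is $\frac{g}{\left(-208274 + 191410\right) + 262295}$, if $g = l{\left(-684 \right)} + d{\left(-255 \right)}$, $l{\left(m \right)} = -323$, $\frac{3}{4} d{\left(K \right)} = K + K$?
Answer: $- \frac{1003}{245431} \approx -0.0040867$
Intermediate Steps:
$d{\left(K \right)} = \frac{8 K}{3}$ ($d{\left(K \right)} = \frac{4 \left(K + K\right)}{3} = \frac{4 \cdot 2 K}{3} = \frac{8 K}{3}$)
$g = -1003$ ($g = -323 + \frac{8}{3} \left(-255\right) = -323 - 680 = -1003$)
$\frac{g}{\left(-208274 + 191410\right) + 262295} = - \frac{1003}{\left(-208274 + 191410\right) + 262295} = - \frac{1003}{-16864 + 262295} = - \frac{1003}{245431}$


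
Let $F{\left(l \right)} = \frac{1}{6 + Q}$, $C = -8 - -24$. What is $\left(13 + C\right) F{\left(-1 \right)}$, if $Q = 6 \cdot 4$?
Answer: $\frac{29}{30} \approx 0.96667$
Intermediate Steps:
$C = 16$ ($C = -8 + 24 = 16$)
$Q = 24$
$F{\left(l \right)} = \frac{1}{30}$ ($F{\left(l \right)} = \frac{1}{6 + 24} = \frac{1}{30}$)
$\left(13 + C\right) F{\left(-1 \right)} = \left(13 + 16\right) \frac{1}{30} = 29 \cdot \frac{1}{30} = \frac{29}{30}$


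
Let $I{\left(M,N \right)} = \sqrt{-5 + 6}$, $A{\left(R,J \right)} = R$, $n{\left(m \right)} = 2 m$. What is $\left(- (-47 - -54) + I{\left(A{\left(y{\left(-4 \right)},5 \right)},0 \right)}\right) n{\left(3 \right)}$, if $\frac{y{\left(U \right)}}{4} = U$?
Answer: $-36$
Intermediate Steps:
$y{\left(U \right)} = 4 U$
$I{\left(M,N \right)} = 1$ ($I{\left(M,N \right)} = \sqrt{1} = 1$)
$\left(- (-47 - -54) + I{\left(A{\left(y{\left(-4 \right)},5 \right)},0 \right)}\right) n{\left(3 \right)} = \left(- (-47 - -54) + 1\right) 2 \cdot 3 = \left(- (-47 + 54) + 1\right) 6 = \left(\left(-1\right) 7 + 1\right) 6 = \left(-7 + 1\right) 6 = \left(-6\right) 6 = -36$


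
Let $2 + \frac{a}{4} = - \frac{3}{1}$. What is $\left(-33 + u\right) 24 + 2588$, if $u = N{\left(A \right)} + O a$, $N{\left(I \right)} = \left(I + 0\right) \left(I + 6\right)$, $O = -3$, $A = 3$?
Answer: $3884$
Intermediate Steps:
$a = -20$ ($a = -8 + 4 \left(- \frac{3}{1}\right) = -8 + 4 \left(\left(-3\right) 1\right) = -8 + 4 \left(-3\right) = -8 - 12 = -20$)
$N{\left(I \right)} = I \left(6 + I\right)$
$u = 87$ ($u = 3 \left(6 + 3\right) - -60 = 3 \cdot 9 + 60 = 27 + 60 = 87$)
$\left(-33 + u\right) 24 + 2588 = \left(-33 + 87\right) 24 + 2588 = 54 \cdot 24 + 2588 = 1296 + 2588 = 3884$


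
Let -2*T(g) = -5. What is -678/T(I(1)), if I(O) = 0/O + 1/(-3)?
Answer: -1356/5 ≈ -271.20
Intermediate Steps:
I(O) = -⅓ (I(O) = 0 + 1*(-⅓) = 0 - ⅓ = -⅓)
T(g) = 5/2 (T(g) = -½*(-5) = 5/2)
-678/T(I(1)) = -678/5/2 = -678*⅖ = -1356/5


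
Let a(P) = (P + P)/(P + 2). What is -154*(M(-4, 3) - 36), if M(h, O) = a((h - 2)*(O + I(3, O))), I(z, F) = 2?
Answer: 5214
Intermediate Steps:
a(P) = 2*P/(2 + P) (a(P) = (2*P)/(2 + P) = 2*P/(2 + P))
M(h, O) = 2*(-2 + h)*(2 + O)/(2 + (-2 + h)*(2 + O)) (M(h, O) = 2*((h - 2)*(O + 2))/(2 + (h - 2)*(O + 2)) = 2*((-2 + h)*(2 + O))/(2 + (-2 + h)*(2 + O)) = 2*(-2 + h)*(2 + O)/(2 + (-2 + h)*(2 + O)))
-154*(M(-4, 3) - 36) = -154*(2*(-4 - 2*3 + 2*(-4) + 3*(-4))/(-2 - 2*3 + 2*(-4) + 3*(-4)) - 36) = -154*(2*(-4 - 6 - 8 - 12)/(-2 - 6 - 8 - 12) - 36) = -154*(2*(-30)/(-28) - 36) = -154*(2*(-1/28)*(-30) - 36) = -154*(15/7 - 36) = -154*(-237/7) = 5214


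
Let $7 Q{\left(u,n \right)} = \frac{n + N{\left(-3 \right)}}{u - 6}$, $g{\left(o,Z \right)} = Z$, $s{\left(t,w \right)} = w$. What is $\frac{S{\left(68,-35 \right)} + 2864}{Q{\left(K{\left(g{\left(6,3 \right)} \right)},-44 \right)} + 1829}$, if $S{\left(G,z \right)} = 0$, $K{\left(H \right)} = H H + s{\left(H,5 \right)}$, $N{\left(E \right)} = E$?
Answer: $\frac{160384}{102377} \approx 1.5666$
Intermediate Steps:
$K{\left(H \right)} = 5 + H^{2}$ ($K{\left(H \right)} = H H + 5 = H^{2} + 5 = 5 + H^{2}$)
$Q{\left(u,n \right)} = \frac{-3 + n}{7 \left(-6 + u\right)}$ ($Q{\left(u,n \right)} = \frac{\left(n - 3\right) \frac{1}{u - 6}}{7} = \frac{\left(-3 + n\right) \frac{1}{-6 + u}}{7} = \frac{\frac{1}{-6 + u} \left(-3 + n\right)}{7} = \frac{-3 + n}{7 \left(-6 + u\right)}$)
$\frac{S{\left(68,-35 \right)} + 2864}{Q{\left(K{\left(g{\left(6,3 \right)} \right)},-44 \right)} + 1829} = \frac{0 + 2864}{\frac{-3 - 44}{7 \left(-6 + \left(5 + 3^{2}\right)\right)} + 1829} = \frac{2864}{\frac{1}{7} \frac{1}{-6 + \left(5 + 9\right)} \left(-47\right) + 1829} = \frac{2864}{\frac{1}{7} \frac{1}{-6 + 14} \left(-47\right) + 1829} = \frac{2864}{\frac{1}{7} \cdot \frac{1}{8} \left(-47\right) + 1829} = \frac{2864}{- \frac{47}{56} + 1829} = \frac{2864}{\frac{102377}{56}} = 2864 \cdot \frac{56}{102377} = \frac{160384}{102377}$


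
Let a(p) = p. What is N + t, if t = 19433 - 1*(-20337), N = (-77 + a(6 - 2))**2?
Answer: 45099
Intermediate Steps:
N = 5329 (N = (-77 + (6 - 2))**2 = (-77 + 4)**2 = (-73)**2 = 5329)
t = 39770 (t = 19433 + 20337 = 39770)
N + t = 5329 + 39770 = 45099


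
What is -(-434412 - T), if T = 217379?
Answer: 651791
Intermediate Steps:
-(-434412 - T) = -(-434412 - 1*217379) = -(-434412 - 217379) = -1*(-651791) = 651791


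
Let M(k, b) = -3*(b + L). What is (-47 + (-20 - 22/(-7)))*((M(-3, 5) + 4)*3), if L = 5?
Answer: 34866/7 ≈ 4980.9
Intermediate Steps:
M(k, b) = -15 - 3*b (M(k, b) = -3*(b + 5) = -3*(5 + b) = -15 - 3*b)
(-47 + (-20 - 22/(-7)))*((M(-3, 5) + 4)*3) = (-47 + (-20 - 22/(-7)))*(((-15 - 3*5) + 4)*3) = (-47 + (-20 - 22*(-1/7)))*(((-15 - 15) + 4)*3) = (-47 + (-20 + 22/7))*((-30 + 4)*3) = (-47 - 118/7)*(-26*3) = -447/7*(-78) = 34866/7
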